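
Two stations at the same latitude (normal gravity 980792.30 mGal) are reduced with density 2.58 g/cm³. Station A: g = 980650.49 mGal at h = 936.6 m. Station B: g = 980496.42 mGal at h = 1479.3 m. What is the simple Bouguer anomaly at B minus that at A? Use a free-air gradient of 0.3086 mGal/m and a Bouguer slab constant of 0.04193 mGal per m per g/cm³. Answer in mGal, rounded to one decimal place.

Δg_SB(A) = 980650.49 − 980792.30 + 0.3086×936.6 − 0.04193×2.58×936.6 = 45.90 mGal
Δg_SB(B) = 980496.42 − 980792.30 + 0.3086×1479.3 − 0.04193×2.58×1479.3 = 0.60 mGal
Difference = 0.60 − (45.90) = -45.30 mGal

-45.3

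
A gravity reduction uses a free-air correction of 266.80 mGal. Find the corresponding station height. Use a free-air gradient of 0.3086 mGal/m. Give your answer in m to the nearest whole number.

865

h = 266.80 / 0.3086 = 864.55 m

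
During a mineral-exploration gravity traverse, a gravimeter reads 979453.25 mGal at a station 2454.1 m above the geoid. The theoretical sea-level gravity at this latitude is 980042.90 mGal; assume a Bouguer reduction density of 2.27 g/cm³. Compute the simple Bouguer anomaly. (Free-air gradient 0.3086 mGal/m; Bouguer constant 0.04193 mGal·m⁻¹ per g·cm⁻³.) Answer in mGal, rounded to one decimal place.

Free-air correction = 0.3086 × 2454.1 = 757.34 mGal
Free-air anomaly = 979453.25 − 980042.90 + (757.34) = 167.69 mGal
Bouguer slab correction = 0.04193 × 2.27 × 2454.1 = 233.58 mGal
Simple Bouguer anomaly = 167.69 − (233.58) = -65.89 mGal

-65.9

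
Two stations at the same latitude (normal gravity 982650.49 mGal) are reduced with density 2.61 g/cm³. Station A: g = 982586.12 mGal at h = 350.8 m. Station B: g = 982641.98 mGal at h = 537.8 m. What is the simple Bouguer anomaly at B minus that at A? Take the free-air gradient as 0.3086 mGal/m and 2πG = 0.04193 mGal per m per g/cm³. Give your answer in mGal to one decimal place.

93.1

Δg_SB(A) = 982586.12 − 982650.49 + 0.3086×350.8 − 0.04193×2.61×350.8 = 5.50 mGal
Δg_SB(B) = 982641.98 − 982650.49 + 0.3086×537.8 − 0.04193×2.61×537.8 = 98.60 mGal
Difference = 98.60 − (5.50) = 93.10 mGal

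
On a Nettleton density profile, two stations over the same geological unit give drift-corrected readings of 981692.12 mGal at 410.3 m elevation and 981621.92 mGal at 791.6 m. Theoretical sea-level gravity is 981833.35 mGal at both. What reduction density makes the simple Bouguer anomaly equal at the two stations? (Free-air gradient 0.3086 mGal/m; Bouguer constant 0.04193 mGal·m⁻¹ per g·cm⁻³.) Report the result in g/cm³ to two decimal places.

2.97

Δg_obs = 981621.92 − 981692.12 = -70.20 mGal over Δh = 791.6 − 410.3 = 381.3 m
Equal Bouguer anomalies ⇒ Δg_obs + (0.3086 − 0.04193ρ)·Δh = 0
0.3086 − 0.04193ρ = −Δg_obs/Δh = 0.18411
ρ = (0.3086 − 0.18411) / 0.04193 = 2.97 g/cm³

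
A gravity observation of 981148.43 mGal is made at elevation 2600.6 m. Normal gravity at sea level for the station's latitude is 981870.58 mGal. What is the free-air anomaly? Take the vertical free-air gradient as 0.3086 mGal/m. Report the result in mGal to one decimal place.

Free-air correction = 0.3086 × 2600.6 = 802.55 mGal
Free-air anomaly = 981148.43 − 981870.58 + (802.55) = 80.40 mGal

80.4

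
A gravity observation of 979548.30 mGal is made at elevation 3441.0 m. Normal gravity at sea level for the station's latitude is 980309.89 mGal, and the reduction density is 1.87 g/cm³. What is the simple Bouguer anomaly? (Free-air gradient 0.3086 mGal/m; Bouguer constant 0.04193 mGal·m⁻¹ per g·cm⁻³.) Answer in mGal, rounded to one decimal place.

Free-air correction = 0.3086 × 3441.0 = 1061.89 mGal
Free-air anomaly = 979548.30 − 980309.89 + (1061.89) = 300.30 mGal
Bouguer slab correction = 0.04193 × 1.87 × 3441.0 = 269.81 mGal
Simple Bouguer anomaly = 300.30 − (269.81) = 30.49 mGal

30.5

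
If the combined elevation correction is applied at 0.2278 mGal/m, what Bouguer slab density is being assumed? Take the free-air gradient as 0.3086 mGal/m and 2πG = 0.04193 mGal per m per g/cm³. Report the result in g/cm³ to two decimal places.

0.2278 = 0.3086 − 0.04193 × ρ
ρ = (0.3086 − 0.2278) / 0.04193 = 1.93 g/cm³

1.93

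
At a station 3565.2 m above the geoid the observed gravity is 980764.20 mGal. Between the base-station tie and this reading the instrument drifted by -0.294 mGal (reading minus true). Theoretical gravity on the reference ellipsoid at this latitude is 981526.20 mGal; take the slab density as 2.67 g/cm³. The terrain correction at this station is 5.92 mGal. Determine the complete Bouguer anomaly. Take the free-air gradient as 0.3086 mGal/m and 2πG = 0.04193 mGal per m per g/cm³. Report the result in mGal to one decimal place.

-54.7

Drift-corrected reading = 980764.20 − (-0.294) = 980764.494 mGal
Free-air correction = 0.3086 × 3565.2 = 1100.22 mGal
Free-air anomaly = 980764.494 − 981526.20 + (1100.22) = 338.514 mGal
Bouguer slab correction = 0.04193 × 2.67 × 3565.2 = 399.14 mGal
Simple Bouguer anomaly = 338.514 − (399.14) = -60.626 mGal
Complete Bouguer anomaly = -60.626 + 5.92 = -54.706 mGal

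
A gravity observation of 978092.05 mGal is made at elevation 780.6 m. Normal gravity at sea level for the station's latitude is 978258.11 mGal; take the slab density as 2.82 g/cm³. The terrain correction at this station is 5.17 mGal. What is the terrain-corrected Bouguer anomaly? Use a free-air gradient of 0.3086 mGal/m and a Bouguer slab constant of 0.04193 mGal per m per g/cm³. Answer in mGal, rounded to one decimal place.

Free-air correction = 0.3086 × 780.6 = 240.89 mGal
Free-air anomaly = 978092.05 − 978258.11 + (240.89) = 74.83 mGal
Bouguer slab correction = 0.04193 × 2.82 × 780.6 = 92.30 mGal
Simple Bouguer anomaly = 74.83 − (92.30) = -17.47 mGal
Complete Bouguer anomaly = -17.47 + 5.17 = -12.30 mGal

-12.3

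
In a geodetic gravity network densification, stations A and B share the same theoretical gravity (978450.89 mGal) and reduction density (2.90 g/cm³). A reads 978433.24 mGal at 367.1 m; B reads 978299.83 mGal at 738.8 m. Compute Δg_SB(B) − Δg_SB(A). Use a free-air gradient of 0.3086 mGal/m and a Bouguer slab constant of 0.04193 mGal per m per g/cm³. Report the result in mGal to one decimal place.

-63.9

Δg_SB(A) = 978433.24 − 978450.89 + 0.3086×367.1 − 0.04193×2.90×367.1 = 51.00 mGal
Δg_SB(B) = 978299.83 − 978450.89 + 0.3086×738.8 − 0.04193×2.90×738.8 = -12.90 mGal
Difference = -12.90 − (51.00) = -63.90 mGal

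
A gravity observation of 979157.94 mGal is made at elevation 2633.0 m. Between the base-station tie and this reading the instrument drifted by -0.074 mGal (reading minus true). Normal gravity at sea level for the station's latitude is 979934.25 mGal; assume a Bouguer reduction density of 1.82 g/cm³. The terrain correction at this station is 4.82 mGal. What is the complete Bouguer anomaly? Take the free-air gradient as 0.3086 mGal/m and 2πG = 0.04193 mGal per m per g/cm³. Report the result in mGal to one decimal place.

Drift-corrected reading = 979157.94 − (-0.074) = 979158.014 mGal
Free-air correction = 0.3086 × 2633.0 = 812.54 mGal
Free-air anomaly = 979158.014 − 979934.25 + (812.54) = 36.304 mGal
Bouguer slab correction = 0.04193 × 1.82 × 2633.0 = 200.93 mGal
Simple Bouguer anomaly = 36.304 − (200.93) = -164.626 mGal
Complete Bouguer anomaly = -164.626 + 4.82 = -159.806 mGal

-159.8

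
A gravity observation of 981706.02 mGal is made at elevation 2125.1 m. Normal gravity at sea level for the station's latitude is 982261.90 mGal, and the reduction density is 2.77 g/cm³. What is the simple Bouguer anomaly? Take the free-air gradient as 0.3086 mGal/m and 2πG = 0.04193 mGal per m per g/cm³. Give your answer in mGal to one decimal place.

-146.9

Free-air correction = 0.3086 × 2125.1 = 655.81 mGal
Free-air anomaly = 981706.02 − 982261.90 + (655.81) = 99.93 mGal
Bouguer slab correction = 0.04193 × 2.77 × 2125.1 = 246.82 mGal
Simple Bouguer anomaly = 99.93 − (246.82) = -146.89 mGal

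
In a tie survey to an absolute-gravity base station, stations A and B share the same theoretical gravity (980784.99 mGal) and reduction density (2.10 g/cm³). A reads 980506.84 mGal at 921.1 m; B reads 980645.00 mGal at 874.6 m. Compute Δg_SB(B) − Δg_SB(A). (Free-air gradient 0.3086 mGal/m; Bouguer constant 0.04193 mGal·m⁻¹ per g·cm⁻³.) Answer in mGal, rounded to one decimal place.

127.9

Δg_SB(A) = 980506.84 − 980784.99 + 0.3086×921.1 − 0.04193×2.10×921.1 = -75.00 mGal
Δg_SB(B) = 980645.00 − 980784.99 + 0.3086×874.6 − 0.04193×2.10×874.6 = 52.90 mGal
Difference = 52.90 − (-75.00) = 127.90 mGal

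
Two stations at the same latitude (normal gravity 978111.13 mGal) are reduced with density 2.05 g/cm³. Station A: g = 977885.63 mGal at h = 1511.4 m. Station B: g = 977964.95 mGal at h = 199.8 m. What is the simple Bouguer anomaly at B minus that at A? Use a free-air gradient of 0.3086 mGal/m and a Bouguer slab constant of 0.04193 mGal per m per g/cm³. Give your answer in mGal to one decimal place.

Δg_SB(A) = 977885.63 − 978111.13 + 0.3086×1511.4 − 0.04193×2.05×1511.4 = 111.00 mGal
Δg_SB(B) = 977964.95 − 978111.13 + 0.3086×199.8 − 0.04193×2.05×199.8 = -101.70 mGal
Difference = -101.70 − (111.00) = -212.70 mGal

-212.7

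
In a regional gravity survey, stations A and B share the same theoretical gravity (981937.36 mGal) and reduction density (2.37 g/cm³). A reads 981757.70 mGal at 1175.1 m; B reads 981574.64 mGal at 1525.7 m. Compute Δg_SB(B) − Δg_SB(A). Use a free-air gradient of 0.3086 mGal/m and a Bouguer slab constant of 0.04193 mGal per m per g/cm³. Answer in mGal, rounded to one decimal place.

-109.7

Δg_SB(A) = 981757.70 − 981937.36 + 0.3086×1175.1 − 0.04193×2.37×1175.1 = 66.20 mGal
Δg_SB(B) = 981574.64 − 981937.36 + 0.3086×1525.7 − 0.04193×2.37×1525.7 = -43.50 mGal
Difference = -43.50 − (66.20) = -109.70 mGal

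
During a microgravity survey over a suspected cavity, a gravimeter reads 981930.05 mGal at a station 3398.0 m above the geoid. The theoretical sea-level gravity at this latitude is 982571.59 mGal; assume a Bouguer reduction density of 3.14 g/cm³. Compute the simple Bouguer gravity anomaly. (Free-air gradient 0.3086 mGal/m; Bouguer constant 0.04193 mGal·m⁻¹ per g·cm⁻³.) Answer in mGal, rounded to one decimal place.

-40.3

Free-air correction = 0.3086 × 3398.0 = 1048.62 mGal
Free-air anomaly = 981930.05 − 982571.59 + (1048.62) = 407.08 mGal
Bouguer slab correction = 0.04193 × 3.14 × 3398.0 = 447.38 mGal
Simple Bouguer anomaly = 407.08 − (447.38) = -40.30 mGal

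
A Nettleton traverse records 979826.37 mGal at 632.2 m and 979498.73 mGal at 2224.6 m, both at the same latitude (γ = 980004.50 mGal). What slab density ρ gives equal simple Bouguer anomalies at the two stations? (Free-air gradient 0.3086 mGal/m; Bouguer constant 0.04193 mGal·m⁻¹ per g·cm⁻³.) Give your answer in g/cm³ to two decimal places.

Δg_obs = 979498.73 − 979826.37 = -327.64 mGal over Δh = 2224.6 − 632.2 = 1592.4 m
Equal Bouguer anomalies ⇒ Δg_obs + (0.3086 − 0.04193ρ)·Δh = 0
0.3086 − 0.04193ρ = −Δg_obs/Δh = 0.20575
ρ = (0.3086 − 0.20575) / 0.04193 = 2.45 g/cm³

2.45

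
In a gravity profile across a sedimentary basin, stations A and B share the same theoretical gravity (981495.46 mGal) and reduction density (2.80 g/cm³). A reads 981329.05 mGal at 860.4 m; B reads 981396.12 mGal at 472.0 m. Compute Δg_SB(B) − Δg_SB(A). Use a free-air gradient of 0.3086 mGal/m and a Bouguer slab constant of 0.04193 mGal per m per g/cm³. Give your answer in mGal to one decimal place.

Δg_SB(A) = 981329.05 − 981495.46 + 0.3086×860.4 − 0.04193×2.80×860.4 = -1.90 mGal
Δg_SB(B) = 981396.12 − 981495.46 + 0.3086×472.0 − 0.04193×2.80×472.0 = -9.10 mGal
Difference = -9.10 − (-1.90) = -7.20 mGal

-7.2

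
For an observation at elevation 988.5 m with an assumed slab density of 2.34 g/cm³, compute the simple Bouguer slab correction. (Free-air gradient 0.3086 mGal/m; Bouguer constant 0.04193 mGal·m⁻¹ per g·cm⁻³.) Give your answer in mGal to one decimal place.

97.0

Bouguer slab correction = 0.04193 × 2.34 × 988.5 = 97.0 mGal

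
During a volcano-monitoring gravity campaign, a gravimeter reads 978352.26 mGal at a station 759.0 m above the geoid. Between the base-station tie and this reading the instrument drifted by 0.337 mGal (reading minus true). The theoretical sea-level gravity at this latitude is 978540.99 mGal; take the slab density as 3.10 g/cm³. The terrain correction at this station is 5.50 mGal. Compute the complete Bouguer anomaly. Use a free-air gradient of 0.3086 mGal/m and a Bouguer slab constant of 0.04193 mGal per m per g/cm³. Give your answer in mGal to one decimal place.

-48.0

Drift-corrected reading = 978352.26 − (0.337) = 978351.923 mGal
Free-air correction = 0.3086 × 759.0 = 234.23 mGal
Free-air anomaly = 978351.923 − 978540.99 + (234.23) = 45.163 mGal
Bouguer slab correction = 0.04193 × 3.10 × 759.0 = 98.66 mGal
Simple Bouguer anomaly = 45.163 − (98.66) = -53.497 mGal
Complete Bouguer anomaly = -53.497 + 5.50 = -47.997 mGal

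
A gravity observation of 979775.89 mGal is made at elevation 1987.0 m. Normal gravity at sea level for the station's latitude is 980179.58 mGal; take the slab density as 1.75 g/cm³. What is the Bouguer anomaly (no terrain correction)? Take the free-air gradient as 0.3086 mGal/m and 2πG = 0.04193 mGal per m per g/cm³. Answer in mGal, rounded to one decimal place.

63.7

Free-air correction = 0.3086 × 1987.0 = 613.19 mGal
Free-air anomaly = 979775.89 − 980179.58 + (613.19) = 209.50 mGal
Bouguer slab correction = 0.04193 × 1.75 × 1987.0 = 145.80 mGal
Simple Bouguer anomaly = 209.50 − (145.80) = 63.70 mGal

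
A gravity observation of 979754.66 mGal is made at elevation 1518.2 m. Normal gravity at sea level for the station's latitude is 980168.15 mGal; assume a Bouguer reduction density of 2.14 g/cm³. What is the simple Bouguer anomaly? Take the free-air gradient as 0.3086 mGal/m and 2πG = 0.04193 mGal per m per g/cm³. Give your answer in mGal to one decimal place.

Free-air correction = 0.3086 × 1518.2 = 468.52 mGal
Free-air anomaly = 979754.66 − 980168.15 + (468.52) = 55.03 mGal
Bouguer slab correction = 0.04193 × 2.14 × 1518.2 = 136.23 mGal
Simple Bouguer anomaly = 55.03 − (136.23) = -81.20 mGal

-81.2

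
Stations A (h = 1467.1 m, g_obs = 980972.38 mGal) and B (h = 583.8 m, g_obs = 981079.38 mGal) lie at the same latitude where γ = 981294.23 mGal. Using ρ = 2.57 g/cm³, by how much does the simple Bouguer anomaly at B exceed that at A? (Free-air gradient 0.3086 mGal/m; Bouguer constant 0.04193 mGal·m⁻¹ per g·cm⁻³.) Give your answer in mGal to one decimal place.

-70.4

Δg_SB(A) = 980972.38 − 981294.23 + 0.3086×1467.1 − 0.04193×2.57×1467.1 = -27.20 mGal
Δg_SB(B) = 981079.38 − 981294.23 + 0.3086×583.8 − 0.04193×2.57×583.8 = -97.60 mGal
Difference = -97.60 − (-27.20) = -70.40 mGal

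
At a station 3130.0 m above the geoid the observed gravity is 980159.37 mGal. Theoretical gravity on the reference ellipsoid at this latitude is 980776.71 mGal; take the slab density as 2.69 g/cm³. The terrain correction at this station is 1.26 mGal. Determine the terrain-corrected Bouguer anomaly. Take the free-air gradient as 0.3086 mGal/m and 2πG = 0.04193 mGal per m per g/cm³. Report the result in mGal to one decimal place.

-3.2

Free-air correction = 0.3086 × 3130.0 = 965.92 mGal
Free-air anomaly = 980159.37 − 980776.71 + (965.92) = 348.58 mGal
Bouguer slab correction = 0.04193 × 2.69 × 3130.0 = 353.04 mGal
Simple Bouguer anomaly = 348.58 − (353.04) = -4.46 mGal
Complete Bouguer anomaly = -4.46 + 1.26 = -3.20 mGal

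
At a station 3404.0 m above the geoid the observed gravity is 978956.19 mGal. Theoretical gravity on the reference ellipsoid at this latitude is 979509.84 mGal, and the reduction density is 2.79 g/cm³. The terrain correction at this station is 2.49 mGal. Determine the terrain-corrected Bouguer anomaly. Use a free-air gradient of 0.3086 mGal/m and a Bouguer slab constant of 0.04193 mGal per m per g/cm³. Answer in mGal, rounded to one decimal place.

Free-air correction = 0.3086 × 3404.0 = 1050.47 mGal
Free-air anomaly = 978956.19 − 979509.84 + (1050.47) = 496.82 mGal
Bouguer slab correction = 0.04193 × 2.79 × 3404.0 = 398.22 mGal
Simple Bouguer anomaly = 496.82 − (398.22) = 98.60 mGal
Complete Bouguer anomaly = 98.60 + 2.49 = 101.09 mGal

101.1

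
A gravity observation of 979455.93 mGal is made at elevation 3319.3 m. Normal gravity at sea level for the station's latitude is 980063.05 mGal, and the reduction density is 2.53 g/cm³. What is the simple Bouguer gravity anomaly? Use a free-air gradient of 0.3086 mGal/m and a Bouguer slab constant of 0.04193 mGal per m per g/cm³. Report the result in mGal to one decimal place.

65.1

Free-air correction = 0.3086 × 3319.3 = 1024.34 mGal
Free-air anomaly = 979455.93 − 980063.05 + (1024.34) = 417.22 mGal
Bouguer slab correction = 0.04193 × 2.53 × 3319.3 = 352.12 mGal
Simple Bouguer anomaly = 417.22 − (352.12) = 65.10 mGal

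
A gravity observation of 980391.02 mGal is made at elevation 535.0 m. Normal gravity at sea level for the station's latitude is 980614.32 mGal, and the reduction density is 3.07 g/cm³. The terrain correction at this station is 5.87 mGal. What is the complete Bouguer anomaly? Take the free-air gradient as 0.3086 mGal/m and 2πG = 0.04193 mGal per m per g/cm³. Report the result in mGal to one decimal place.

-121.2

Free-air correction = 0.3086 × 535.0 = 165.10 mGal
Free-air anomaly = 980391.02 − 980614.32 + (165.10) = -58.20 mGal
Bouguer slab correction = 0.04193 × 3.07 × 535.0 = 68.87 mGal
Simple Bouguer anomaly = -58.20 − (68.87) = -127.07 mGal
Complete Bouguer anomaly = -127.07 + 5.87 = -121.20 mGal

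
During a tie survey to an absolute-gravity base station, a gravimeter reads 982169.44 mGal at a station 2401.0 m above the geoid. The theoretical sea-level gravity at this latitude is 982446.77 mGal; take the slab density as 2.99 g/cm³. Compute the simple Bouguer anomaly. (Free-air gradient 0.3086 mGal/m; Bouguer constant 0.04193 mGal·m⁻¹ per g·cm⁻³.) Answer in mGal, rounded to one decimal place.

Free-air correction = 0.3086 × 2401.0 = 740.95 mGal
Free-air anomaly = 982169.44 − 982446.77 + (740.95) = 463.62 mGal
Bouguer slab correction = 0.04193 × 2.99 × 2401.0 = 301.02 mGal
Simple Bouguer anomaly = 463.62 − (301.02) = 162.60 mGal

162.6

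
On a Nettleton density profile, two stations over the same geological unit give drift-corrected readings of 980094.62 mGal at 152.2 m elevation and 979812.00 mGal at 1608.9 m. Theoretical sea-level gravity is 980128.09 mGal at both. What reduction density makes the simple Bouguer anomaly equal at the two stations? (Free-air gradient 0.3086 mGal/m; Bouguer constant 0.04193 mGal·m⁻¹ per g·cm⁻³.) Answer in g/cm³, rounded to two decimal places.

Δg_obs = 979812.00 − 980094.62 = -282.62 mGal over Δh = 1608.9 − 152.2 = 1456.7 m
Equal Bouguer anomalies ⇒ Δg_obs + (0.3086 − 0.04193ρ)·Δh = 0
0.3086 − 0.04193ρ = −Δg_obs/Δh = 0.19401
ρ = (0.3086 − 0.19401) / 0.04193 = 2.73 g/cm³

2.73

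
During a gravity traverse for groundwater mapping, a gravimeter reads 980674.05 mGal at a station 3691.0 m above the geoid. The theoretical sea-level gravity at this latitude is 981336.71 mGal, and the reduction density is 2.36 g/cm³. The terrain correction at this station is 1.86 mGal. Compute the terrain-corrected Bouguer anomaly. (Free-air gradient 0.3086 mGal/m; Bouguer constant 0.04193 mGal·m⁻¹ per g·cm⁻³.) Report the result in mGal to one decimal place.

Free-air correction = 0.3086 × 3691.0 = 1139.04 mGal
Free-air anomaly = 980674.05 − 981336.71 + (1139.04) = 476.38 mGal
Bouguer slab correction = 0.04193 × 2.36 × 3691.0 = 365.24 mGal
Simple Bouguer anomaly = 476.38 − (365.24) = 111.14 mGal
Complete Bouguer anomaly = 111.14 + 1.86 = 113.00 mGal

113.0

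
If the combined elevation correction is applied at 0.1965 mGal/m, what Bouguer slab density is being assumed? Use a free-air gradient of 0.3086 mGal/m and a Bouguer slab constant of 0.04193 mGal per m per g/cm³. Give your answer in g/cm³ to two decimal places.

2.67

0.1965 = 0.3086 − 0.04193 × ρ
ρ = (0.3086 − 0.1965) / 0.04193 = 2.67 g/cm³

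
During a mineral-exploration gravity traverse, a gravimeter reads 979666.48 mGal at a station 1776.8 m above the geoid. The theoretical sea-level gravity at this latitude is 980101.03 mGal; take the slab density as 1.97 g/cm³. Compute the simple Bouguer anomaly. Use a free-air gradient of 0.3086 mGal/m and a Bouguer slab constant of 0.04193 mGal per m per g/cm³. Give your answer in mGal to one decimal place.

-33.0

Free-air correction = 0.3086 × 1776.8 = 548.32 mGal
Free-air anomaly = 979666.48 − 980101.03 + (548.32) = 113.77 mGal
Bouguer slab correction = 0.04193 × 1.97 × 1776.8 = 146.77 mGal
Simple Bouguer anomaly = 113.77 − (146.77) = -33.00 mGal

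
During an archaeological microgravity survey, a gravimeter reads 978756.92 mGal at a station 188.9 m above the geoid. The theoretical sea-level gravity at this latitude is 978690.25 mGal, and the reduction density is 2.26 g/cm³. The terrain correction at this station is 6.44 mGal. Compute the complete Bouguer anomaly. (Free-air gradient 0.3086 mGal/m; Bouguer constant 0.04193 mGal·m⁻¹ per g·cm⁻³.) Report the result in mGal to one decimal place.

113.5

Free-air correction = 0.3086 × 188.9 = 58.29 mGal
Free-air anomaly = 978756.92 − 978690.25 + (58.29) = 124.96 mGal
Bouguer slab correction = 0.04193 × 2.26 × 188.9 = 17.90 mGal
Simple Bouguer anomaly = 124.96 − (17.90) = 107.06 mGal
Complete Bouguer anomaly = 107.06 + 6.44 = 113.50 mGal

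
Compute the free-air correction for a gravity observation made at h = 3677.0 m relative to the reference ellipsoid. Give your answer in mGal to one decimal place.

Free-air correction = 0.3086 × 3677.0 = 1134.7 mGal

1134.7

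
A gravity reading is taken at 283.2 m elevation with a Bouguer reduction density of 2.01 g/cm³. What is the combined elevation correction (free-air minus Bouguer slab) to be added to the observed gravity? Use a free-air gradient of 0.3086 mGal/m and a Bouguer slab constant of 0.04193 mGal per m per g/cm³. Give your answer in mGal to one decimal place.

63.5

Combined gradient = 0.3086 − 0.04193 × 2.01 = 0.2243207 mGal/m
Combined elevation correction = 0.2243207 × 283.2 = 63.5 mGal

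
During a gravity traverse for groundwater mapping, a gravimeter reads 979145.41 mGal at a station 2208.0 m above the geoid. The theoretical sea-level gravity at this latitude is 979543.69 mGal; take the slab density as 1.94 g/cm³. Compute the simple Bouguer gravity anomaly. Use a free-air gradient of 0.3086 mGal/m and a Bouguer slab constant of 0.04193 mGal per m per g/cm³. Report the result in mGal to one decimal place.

Free-air correction = 0.3086 × 2208.0 = 681.39 mGal
Free-air anomaly = 979145.41 − 979543.69 + (681.39) = 283.11 mGal
Bouguer slab correction = 0.04193 × 1.94 × 2208.0 = 179.61 mGal
Simple Bouguer anomaly = 283.11 − (179.61) = 103.50 mGal

103.5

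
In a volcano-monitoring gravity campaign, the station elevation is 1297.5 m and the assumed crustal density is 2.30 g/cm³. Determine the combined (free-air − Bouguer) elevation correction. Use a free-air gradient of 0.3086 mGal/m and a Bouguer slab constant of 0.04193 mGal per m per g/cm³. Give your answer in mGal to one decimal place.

Combined gradient = 0.3086 − 0.04193 × 2.30 = 0.2121610 mGal/m
Combined elevation correction = 0.2121610 × 1297.5 = 275.3 mGal

275.3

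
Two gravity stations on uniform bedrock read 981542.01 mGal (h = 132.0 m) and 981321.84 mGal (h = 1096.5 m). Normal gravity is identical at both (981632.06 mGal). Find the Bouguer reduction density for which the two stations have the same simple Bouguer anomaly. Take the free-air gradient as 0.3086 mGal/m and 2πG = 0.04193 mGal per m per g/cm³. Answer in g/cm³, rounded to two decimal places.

Δg_obs = 981321.84 − 981542.01 = -220.17 mGal over Δh = 1096.5 − 132.0 = 964.5 m
Equal Bouguer anomalies ⇒ Δg_obs + (0.3086 − 0.04193ρ)·Δh = 0
0.3086 − 0.04193ρ = −Δg_obs/Δh = 0.22827
ρ = (0.3086 − 0.22827) / 0.04193 = 1.92 g/cm³

1.92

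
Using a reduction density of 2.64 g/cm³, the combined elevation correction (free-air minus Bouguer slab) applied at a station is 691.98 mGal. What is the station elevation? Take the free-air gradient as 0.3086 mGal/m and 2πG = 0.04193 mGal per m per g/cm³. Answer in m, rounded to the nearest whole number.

Combined gradient = 0.3086 − 0.04193 × 2.64 = 0.1979048 mGal/m
h = 691.98 / 0.1979048 = 3496.53 m

3497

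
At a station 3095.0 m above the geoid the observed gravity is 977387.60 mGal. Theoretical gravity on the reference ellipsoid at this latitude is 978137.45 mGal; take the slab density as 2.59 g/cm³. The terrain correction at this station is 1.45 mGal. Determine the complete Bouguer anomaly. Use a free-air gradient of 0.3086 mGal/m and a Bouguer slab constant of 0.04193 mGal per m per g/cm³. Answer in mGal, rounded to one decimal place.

Free-air correction = 0.3086 × 3095.0 = 955.12 mGal
Free-air anomaly = 977387.60 − 978137.45 + (955.12) = 205.27 mGal
Bouguer slab correction = 0.04193 × 2.59 × 3095.0 = 336.11 mGal
Simple Bouguer anomaly = 205.27 − (336.11) = -130.84 mGal
Complete Bouguer anomaly = -130.84 + 1.45 = -129.39 mGal

-129.4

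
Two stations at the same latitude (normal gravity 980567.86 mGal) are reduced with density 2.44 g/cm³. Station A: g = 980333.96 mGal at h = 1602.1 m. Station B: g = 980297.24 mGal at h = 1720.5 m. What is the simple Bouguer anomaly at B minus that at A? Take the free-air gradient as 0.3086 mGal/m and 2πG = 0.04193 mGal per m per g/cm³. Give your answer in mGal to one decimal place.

Δg_SB(A) = 980333.96 − 980567.86 + 0.3086×1602.1 − 0.04193×2.44×1602.1 = 96.60 mGal
Δg_SB(B) = 980297.24 − 980567.86 + 0.3086×1720.5 − 0.04193×2.44×1720.5 = 84.30 mGal
Difference = 84.30 − (96.60) = -12.30 mGal

-12.3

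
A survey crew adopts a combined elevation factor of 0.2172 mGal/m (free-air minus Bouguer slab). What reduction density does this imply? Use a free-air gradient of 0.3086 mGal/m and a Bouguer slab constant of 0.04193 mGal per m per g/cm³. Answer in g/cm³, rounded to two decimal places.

2.18

0.2172 = 0.3086 − 0.04193 × ρ
ρ = (0.3086 − 0.2172) / 0.04193 = 2.18 g/cm³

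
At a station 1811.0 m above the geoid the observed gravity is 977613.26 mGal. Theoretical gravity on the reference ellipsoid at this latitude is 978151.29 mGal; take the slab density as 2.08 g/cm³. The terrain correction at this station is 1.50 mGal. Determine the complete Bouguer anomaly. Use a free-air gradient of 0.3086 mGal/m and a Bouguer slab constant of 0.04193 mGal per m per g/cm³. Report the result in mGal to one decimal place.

Free-air correction = 0.3086 × 1811.0 = 558.87 mGal
Free-air anomaly = 977613.26 − 978151.29 + (558.87) = 20.84 mGal
Bouguer slab correction = 0.04193 × 2.08 × 1811.0 = 157.95 mGal
Simple Bouguer anomaly = 20.84 − (157.95) = -137.11 mGal
Complete Bouguer anomaly = -137.11 + 1.50 = -135.61 mGal

-135.6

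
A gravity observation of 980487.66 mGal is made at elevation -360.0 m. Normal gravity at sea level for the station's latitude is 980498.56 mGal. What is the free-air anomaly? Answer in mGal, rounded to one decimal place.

-122.0

Free-air correction = 0.3086 × -360.0 = -111.10 mGal
Free-air anomaly = 980487.66 − 980498.56 + (-111.10) = -122.00 mGal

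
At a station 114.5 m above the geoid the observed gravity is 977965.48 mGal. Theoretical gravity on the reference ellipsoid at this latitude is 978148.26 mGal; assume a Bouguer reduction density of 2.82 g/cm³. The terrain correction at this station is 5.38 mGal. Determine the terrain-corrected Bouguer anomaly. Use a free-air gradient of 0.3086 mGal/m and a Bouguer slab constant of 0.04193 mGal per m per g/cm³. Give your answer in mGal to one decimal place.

Free-air correction = 0.3086 × 114.5 = 35.33 mGal
Free-air anomaly = 977965.48 − 978148.26 + (35.33) = -147.45 mGal
Bouguer slab correction = 0.04193 × 2.82 × 114.5 = 13.54 mGal
Simple Bouguer anomaly = -147.45 − (13.54) = -160.99 mGal
Complete Bouguer anomaly = -160.99 + 5.38 = -155.61 mGal

-155.6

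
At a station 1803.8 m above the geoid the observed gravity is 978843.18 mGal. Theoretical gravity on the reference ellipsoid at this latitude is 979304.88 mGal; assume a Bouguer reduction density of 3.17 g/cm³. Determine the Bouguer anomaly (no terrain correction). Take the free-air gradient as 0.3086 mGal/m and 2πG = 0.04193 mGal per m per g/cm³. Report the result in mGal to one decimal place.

Free-air correction = 0.3086 × 1803.8 = 556.65 mGal
Free-air anomaly = 978843.18 − 979304.88 + (556.65) = 94.95 mGal
Bouguer slab correction = 0.04193 × 3.17 × 1803.8 = 239.76 mGal
Simple Bouguer anomaly = 94.95 − (239.76) = -144.81 mGal

-144.8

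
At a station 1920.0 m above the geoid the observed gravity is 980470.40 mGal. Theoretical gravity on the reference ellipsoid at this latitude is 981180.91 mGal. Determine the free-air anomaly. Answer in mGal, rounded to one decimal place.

-118.0

Free-air correction = 0.3086 × 1920.0 = 592.51 mGal
Free-air anomaly = 980470.40 − 981180.91 + (592.51) = -118.00 mGal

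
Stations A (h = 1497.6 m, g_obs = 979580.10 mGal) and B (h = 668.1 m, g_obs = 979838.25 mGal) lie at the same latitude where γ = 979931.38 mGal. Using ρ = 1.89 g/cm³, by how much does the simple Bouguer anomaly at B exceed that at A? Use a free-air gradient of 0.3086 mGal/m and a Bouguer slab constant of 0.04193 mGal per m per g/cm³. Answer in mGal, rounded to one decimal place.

Δg_SB(A) = 979580.10 − 979931.38 + 0.3086×1497.6 − 0.04193×1.89×1497.6 = -7.80 mGal
Δg_SB(B) = 979838.25 − 979931.38 + 0.3086×668.1 − 0.04193×1.89×668.1 = 60.10 mGal
Difference = 60.10 − (-7.80) = 67.90 mGal

67.9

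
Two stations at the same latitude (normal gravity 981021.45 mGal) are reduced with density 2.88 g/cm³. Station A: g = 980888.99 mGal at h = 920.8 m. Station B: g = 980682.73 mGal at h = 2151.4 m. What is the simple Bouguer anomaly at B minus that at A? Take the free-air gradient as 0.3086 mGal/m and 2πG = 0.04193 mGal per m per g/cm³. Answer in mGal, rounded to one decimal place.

Δg_SB(A) = 980888.99 − 981021.45 + 0.3086×920.8 − 0.04193×2.88×920.8 = 40.50 mGal
Δg_SB(B) = 980682.73 − 981021.45 + 0.3086×2151.4 − 0.04193×2.88×2151.4 = 65.40 mGal
Difference = 65.40 − (40.50) = 24.90 mGal

24.9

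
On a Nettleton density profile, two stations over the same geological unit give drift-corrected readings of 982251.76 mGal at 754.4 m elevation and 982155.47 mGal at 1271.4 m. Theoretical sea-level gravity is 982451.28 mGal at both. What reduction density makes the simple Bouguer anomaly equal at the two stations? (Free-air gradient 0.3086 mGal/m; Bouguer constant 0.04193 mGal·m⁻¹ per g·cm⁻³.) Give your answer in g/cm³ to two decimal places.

Δg_obs = 982155.47 − 982251.76 = -96.29 mGal over Δh = 1271.4 − 754.4 = 517.0 m
Equal Bouguer anomalies ⇒ Δg_obs + (0.3086 − 0.04193ρ)·Δh = 0
0.3086 − 0.04193ρ = −Δg_obs/Δh = 0.18625
ρ = (0.3086 − 0.18625) / 0.04193 = 2.92 g/cm³

2.92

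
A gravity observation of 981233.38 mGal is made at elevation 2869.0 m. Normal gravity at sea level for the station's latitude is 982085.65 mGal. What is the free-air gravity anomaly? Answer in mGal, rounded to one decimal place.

Free-air correction = 0.3086 × 2869.0 = 885.37 mGal
Free-air anomaly = 981233.38 − 982085.65 + (885.37) = 33.10 mGal

33.1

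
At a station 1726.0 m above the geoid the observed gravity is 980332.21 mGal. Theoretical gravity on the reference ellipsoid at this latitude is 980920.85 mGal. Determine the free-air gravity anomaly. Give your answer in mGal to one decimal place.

Free-air correction = 0.3086 × 1726.0 = 532.64 mGal
Free-air anomaly = 980332.21 − 980920.85 + (532.64) = -56.00 mGal

-56.0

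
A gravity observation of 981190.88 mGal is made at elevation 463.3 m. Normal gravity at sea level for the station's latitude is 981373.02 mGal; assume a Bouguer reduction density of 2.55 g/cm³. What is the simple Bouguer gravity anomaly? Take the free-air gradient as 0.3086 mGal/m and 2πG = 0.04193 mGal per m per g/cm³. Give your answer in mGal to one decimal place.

-88.7

Free-air correction = 0.3086 × 463.3 = 142.97 mGal
Free-air anomaly = 981190.88 − 981373.02 + (142.97) = -39.17 mGal
Bouguer slab correction = 0.04193 × 2.55 × 463.3 = 49.54 mGal
Simple Bouguer anomaly = -39.17 − (49.54) = -88.71 mGal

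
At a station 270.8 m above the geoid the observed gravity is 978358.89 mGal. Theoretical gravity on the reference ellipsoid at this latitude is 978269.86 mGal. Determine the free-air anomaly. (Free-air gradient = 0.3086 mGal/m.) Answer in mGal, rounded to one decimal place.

172.6

Free-air correction = 0.3086 × 270.8 = 83.57 mGal
Free-air anomaly = 978358.89 − 978269.86 + (83.57) = 172.60 mGal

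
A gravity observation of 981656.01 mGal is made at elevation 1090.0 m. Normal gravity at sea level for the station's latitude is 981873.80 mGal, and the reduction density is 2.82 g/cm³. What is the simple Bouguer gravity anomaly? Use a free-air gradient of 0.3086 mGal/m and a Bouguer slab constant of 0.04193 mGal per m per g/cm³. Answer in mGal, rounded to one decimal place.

Free-air correction = 0.3086 × 1090.0 = 336.37 mGal
Free-air anomaly = 981656.01 − 981873.80 + (336.37) = 118.58 mGal
Bouguer slab correction = 0.04193 × 2.82 × 1090.0 = 128.88 mGal
Simple Bouguer anomaly = 118.58 − (128.88) = -10.30 mGal

-10.3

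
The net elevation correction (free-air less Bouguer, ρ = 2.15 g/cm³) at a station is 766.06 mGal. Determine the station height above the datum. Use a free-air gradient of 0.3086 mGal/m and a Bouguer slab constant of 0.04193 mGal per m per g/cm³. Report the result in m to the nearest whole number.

Combined gradient = 0.3086 − 0.04193 × 2.15 = 0.2184505 mGal/m
h = 766.06 / 0.2184505 = 3506.79 m

3507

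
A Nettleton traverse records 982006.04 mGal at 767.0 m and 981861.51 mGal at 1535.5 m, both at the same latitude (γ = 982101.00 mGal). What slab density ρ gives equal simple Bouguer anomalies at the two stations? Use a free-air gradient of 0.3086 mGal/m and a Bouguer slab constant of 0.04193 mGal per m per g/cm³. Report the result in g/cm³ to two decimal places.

Δg_obs = 981861.51 − 982006.04 = -144.53 mGal over Δh = 1535.5 − 767.0 = 768.5 m
Equal Bouguer anomalies ⇒ Δg_obs + (0.3086 − 0.04193ρ)·Δh = 0
0.3086 − 0.04193ρ = −Δg_obs/Δh = 0.18807
ρ = (0.3086 − 0.18807) / 0.04193 = 2.87 g/cm³

2.87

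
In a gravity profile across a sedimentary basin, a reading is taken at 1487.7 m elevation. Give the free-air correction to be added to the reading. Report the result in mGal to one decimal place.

Free-air correction = 0.3086 × 1487.7 = 459.1 mGal

459.1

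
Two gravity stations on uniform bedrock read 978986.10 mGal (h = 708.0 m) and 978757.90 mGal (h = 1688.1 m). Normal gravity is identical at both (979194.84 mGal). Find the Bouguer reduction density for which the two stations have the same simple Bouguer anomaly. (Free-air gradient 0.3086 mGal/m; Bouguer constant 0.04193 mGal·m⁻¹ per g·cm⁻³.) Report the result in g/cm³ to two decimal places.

Δg_obs = 978757.90 − 978986.10 = -228.20 mGal over Δh = 1688.1 − 708.0 = 980.1 m
Equal Bouguer anomalies ⇒ Δg_obs + (0.3086 − 0.04193ρ)·Δh = 0
0.3086 − 0.04193ρ = −Δg_obs/Δh = 0.23283
ρ = (0.3086 − 0.23283) / 0.04193 = 1.81 g/cm³

1.81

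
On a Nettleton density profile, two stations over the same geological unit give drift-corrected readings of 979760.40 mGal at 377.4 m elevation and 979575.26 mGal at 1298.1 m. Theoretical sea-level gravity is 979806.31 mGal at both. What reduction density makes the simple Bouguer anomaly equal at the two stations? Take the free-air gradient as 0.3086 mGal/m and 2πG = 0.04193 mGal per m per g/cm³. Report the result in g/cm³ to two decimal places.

2.56

Δg_obs = 979575.26 − 979760.40 = -185.14 mGal over Δh = 1298.1 − 377.4 = 920.7 m
Equal Bouguer anomalies ⇒ Δg_obs + (0.3086 − 0.04193ρ)·Δh = 0
0.3086 − 0.04193ρ = −Δg_obs/Δh = 0.20109
ρ = (0.3086 − 0.20109) / 0.04193 = 2.56 g/cm³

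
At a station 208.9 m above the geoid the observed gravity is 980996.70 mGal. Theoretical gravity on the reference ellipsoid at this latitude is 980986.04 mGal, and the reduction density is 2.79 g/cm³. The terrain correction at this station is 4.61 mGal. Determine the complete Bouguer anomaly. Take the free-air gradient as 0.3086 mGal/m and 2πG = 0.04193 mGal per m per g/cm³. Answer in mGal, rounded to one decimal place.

Free-air correction = 0.3086 × 208.9 = 64.47 mGal
Free-air anomaly = 980996.70 − 980986.04 + (64.47) = 75.13 mGal
Bouguer slab correction = 0.04193 × 2.79 × 208.9 = 24.44 mGal
Simple Bouguer anomaly = 75.13 − (24.44) = 50.69 mGal
Complete Bouguer anomaly = 50.69 + 4.61 = 55.30 mGal

55.3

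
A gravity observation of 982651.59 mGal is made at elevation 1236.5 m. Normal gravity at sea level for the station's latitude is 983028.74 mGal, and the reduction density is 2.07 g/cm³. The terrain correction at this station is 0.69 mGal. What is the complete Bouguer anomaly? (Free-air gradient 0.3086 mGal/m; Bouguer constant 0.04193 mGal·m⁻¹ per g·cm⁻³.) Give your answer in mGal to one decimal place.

-102.2

Free-air correction = 0.3086 × 1236.5 = 381.58 mGal
Free-air anomaly = 982651.59 − 983028.74 + (381.58) = 4.43 mGal
Bouguer slab correction = 0.04193 × 2.07 × 1236.5 = 107.32 mGal
Simple Bouguer anomaly = 4.43 − (107.32) = -102.89 mGal
Complete Bouguer anomaly = -102.89 + 0.69 = -102.20 mGal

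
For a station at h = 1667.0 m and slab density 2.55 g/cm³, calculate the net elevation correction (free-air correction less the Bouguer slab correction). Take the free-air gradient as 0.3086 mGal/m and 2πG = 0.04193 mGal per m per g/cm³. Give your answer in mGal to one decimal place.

Combined gradient = 0.3086 − 0.04193 × 2.55 = 0.2016785 mGal/m
Combined elevation correction = 0.2016785 × 1667.0 = 336.2 mGal

336.2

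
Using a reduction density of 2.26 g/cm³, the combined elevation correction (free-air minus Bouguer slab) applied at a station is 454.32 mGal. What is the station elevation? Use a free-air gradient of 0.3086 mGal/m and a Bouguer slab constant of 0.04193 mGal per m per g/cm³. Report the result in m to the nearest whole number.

2125

Combined gradient = 0.3086 − 0.04193 × 2.26 = 0.2138382 mGal/m
h = 454.32 / 0.2138382 = 2124.60 m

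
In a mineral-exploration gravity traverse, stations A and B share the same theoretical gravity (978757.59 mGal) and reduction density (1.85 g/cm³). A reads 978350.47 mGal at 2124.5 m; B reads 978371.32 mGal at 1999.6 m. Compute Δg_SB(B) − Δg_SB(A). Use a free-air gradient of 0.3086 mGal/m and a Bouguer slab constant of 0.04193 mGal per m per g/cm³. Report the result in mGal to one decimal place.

-8.0

Δg_SB(A) = 978350.47 − 978757.59 + 0.3086×2124.5 − 0.04193×1.85×2124.5 = 83.70 mGal
Δg_SB(B) = 978371.32 − 978757.59 + 0.3086×1999.6 − 0.04193×1.85×1999.6 = 75.70 mGal
Difference = 75.70 − (83.70) = -8.00 mGal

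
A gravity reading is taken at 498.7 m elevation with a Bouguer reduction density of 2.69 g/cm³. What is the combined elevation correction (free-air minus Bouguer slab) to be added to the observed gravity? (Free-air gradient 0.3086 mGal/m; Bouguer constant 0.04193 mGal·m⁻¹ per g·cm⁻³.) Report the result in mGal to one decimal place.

97.6

Combined gradient = 0.3086 − 0.04193 × 2.69 = 0.1958083 mGal/m
Combined elevation correction = 0.1958083 × 498.7 = 97.6 mGal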